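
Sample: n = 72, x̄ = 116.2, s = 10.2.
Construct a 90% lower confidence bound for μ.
μ ≥ 114.64

Lower bound (one-sided):
t* = 1.294 (one-sided for 90%)
Lower bound = x̄ - t* · s/√n = 116.2 - 1.294 · 10.2/√72 = 114.64

We are 90% confident that μ ≥ 114.64.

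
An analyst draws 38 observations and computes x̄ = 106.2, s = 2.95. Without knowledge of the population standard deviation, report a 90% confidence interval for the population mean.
(105.39, 107.01)

t-interval (σ unknown):
df = n - 1 = 37
t* = 1.687 for 90% confidence

Margin of error = t* · s/√n = 1.687 · 2.95/√38 = 0.81

CI: (105.39, 107.01)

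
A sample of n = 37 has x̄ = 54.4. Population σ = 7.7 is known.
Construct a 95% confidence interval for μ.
(51.92, 56.88)

z-interval (σ known):
z* = 1.960 for 95% confidence

Margin of error = z* · σ/√n = 1.960 · 7.7/√37 = 2.48

CI: (54.4 - 2.48, 54.4 + 2.48) = (51.92, 56.88)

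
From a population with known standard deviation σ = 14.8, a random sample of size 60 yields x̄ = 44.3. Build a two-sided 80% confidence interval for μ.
(41.85, 46.75)

z-interval (σ known):
z* = 1.282 for 80% confidence

Margin of error = z* · σ/√n = 1.282 · 14.8/√60 = 2.45

CI: (44.3 - 2.45, 44.3 + 2.45) = (41.85, 46.75)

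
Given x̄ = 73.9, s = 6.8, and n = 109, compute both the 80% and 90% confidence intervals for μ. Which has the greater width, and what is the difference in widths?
90% CI is wider by 0.48

df = 108
80% CI: t* = 1.289, (73.06, 74.74), width = 2 · t* · s/√n = 1.68
90% CI: t* = 1.659, (72.82, 74.98), width = 2 · t* · s/√n = 2.16

The 90% CI is wider by 2.16 - 1.68 = 0.48.
Higher confidence requires a wider interval.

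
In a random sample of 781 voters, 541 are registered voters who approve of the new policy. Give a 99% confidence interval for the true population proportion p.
(0.650, 0.735)

Proportion CI:
p̂ = 541/781 = 0.69270
SE = √(p̂(1-p̂)/n) = √(0.69270 · 0.30730 / 781) = 0.01651

z* = 2.576
Margin = z* · SE = 2.576 · 0.01651 = 0.0425

CI: 0.69270 ± 0.0425 = (0.650, 0.735)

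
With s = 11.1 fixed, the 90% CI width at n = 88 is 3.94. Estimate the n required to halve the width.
n ≈ 352

CI width ∝ 1/√n
To reduce width by factor 2, need √n to grow by 2 → need 2² = 4 times as many samples.

Current: n = 88, width = 3.94
New: n = 352, width ≈ 1.95

Width reduced by factor of 3.94/1.95 = 2.02.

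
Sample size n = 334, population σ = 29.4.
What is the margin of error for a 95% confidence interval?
Margin of error = 3.15

Margin of error = z* · σ/√n
= 1.960 · 29.4/√334
= 1.960 · 29.4/18.2757
= 3.15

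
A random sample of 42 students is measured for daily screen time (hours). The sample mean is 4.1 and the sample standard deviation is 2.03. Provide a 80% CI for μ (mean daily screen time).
(3.69, 4.51)

t-interval (σ unknown):
df = n - 1 = 41
t* = 1.303 for 80% confidence

Margin of error = t* · s/√n = 1.303 · 2.03/√42 = 0.41

CI: (3.69, 4.51)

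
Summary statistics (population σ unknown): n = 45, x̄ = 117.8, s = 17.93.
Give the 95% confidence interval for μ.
(112.41, 123.19)

t-interval (σ unknown):
df = n - 1 = 44
t* = 2.015 for 95% confidence

Margin of error = t* · s/√n = 2.015 · 17.93/√45 = 5.39

CI: (112.41, 123.19)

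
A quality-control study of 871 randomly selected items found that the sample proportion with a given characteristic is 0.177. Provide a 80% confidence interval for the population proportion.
(0.160, 0.194)

Proportion CI:
SE = √(p̂(1-p̂)/n) = √(0.177 · 0.823 / 871) = 0.01293

z* = 1.282
Margin = z* · SE = 1.282 · 0.01293 = 0.0166

CI: 0.177 ± 0.0166 = (0.160, 0.194)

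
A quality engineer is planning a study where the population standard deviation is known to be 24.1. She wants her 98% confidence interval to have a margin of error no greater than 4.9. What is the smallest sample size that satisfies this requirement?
n ≥ 131

For margin E ≤ 4.9:
n ≥ (z* · σ / E)²
n ≥ (2.326 · 24.1 / 4.9)²
n ≥ 130.88

Minimum n = 131 (rounding up)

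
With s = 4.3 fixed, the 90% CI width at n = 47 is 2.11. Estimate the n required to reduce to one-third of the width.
n ≈ 423

CI width ∝ 1/√n
To reduce width by factor 3, need √n to grow by 3 → need 3² = 9 times as many samples.

Current: n = 47, width = 2.11
New: n = 423, width ≈ 0.69

Width reduced by factor of 2.11/0.69 = 3.06.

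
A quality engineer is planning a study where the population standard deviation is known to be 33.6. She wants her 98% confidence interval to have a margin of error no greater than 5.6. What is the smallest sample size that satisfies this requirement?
n ≥ 195

For margin E ≤ 5.6:
n ≥ (z* · σ / E)²
n ≥ (2.326 · 33.6 / 5.6)²
n ≥ 194.77

Minimum n = 195 (rounding up)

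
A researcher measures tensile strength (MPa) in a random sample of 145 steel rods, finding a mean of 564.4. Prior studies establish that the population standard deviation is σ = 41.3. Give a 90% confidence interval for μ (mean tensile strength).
(558.76, 570.04)

z-interval (σ known):
z* = 1.645 for 90% confidence

Margin of error = z* · σ/√n = 1.645 · 41.3/√145 = 5.64

CI: (564.4 - 5.64, 564.4 + 5.64) = (558.76, 570.04)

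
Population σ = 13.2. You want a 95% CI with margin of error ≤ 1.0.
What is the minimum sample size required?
n ≥ 670

For margin E ≤ 1.0:
n ≥ (z* · σ / E)²
n ≥ (1.960 · 13.2 / 1.0)²
n ≥ 669.36

Minimum n = 670 (rounding up)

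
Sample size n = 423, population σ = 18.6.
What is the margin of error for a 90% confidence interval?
Margin of error = 1.49

Margin of error = z* · σ/√n
= 1.645 · 18.6/√423
= 1.645 · 18.6/20.5670
= 1.49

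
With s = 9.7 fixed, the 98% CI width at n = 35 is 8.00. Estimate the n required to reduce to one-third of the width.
n ≈ 315

CI width ∝ 1/√n
To reduce width by factor 3, need √n to grow by 3 → need 3² = 9 times as many samples.

Current: n = 35, width = 8.00
New: n = 315, width ≈ 2.56

Width reduced by factor of 8.00/2.56 = 3.12.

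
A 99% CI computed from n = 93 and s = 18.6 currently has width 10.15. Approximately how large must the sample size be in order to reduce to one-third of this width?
n ≈ 837

CI width ∝ 1/√n
To reduce width by factor 3, need √n to grow by 3 → need 3² = 9 times as many samples.

Current: n = 93, width = 10.15
New: n = 837, width ≈ 3.32

Width reduced by factor of 10.15/3.32 = 3.06.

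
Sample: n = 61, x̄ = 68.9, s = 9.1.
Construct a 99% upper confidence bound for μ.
μ ≤ 71.68

Upper bound (one-sided):
t* = 2.390 (one-sided for 99%)
Upper bound = x̄ + t* · s/√n = 68.9 + 2.390 · 9.1/√61 = 71.68

We are 99% confident that μ ≤ 71.68.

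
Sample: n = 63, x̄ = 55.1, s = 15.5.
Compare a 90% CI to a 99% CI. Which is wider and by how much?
99% CI is wider by 3.86

df = 62
90% CI: t* = 1.670, (51.84, 58.36), width = 2 · t* · s/√n = 6.52
99% CI: t* = 2.657, (49.91, 60.29), width = 2 · t* · s/√n = 10.38

The 99% CI is wider by 10.38 - 6.52 = 3.86.
Higher confidence requires a wider interval.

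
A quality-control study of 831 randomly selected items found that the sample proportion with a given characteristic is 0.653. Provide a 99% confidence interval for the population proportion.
(0.610, 0.696)

Proportion CI:
SE = √(p̂(1-p̂)/n) = √(0.653 · 0.347 / 831) = 0.01651

z* = 2.576
Margin = z* · SE = 2.576 · 0.01651 = 0.0425

CI: 0.653 ± 0.0425 = (0.610, 0.696)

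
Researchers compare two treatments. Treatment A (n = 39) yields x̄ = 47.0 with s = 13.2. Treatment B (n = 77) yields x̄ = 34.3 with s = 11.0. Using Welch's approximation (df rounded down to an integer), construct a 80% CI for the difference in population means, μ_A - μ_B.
(9.52, 15.88)

Difference: x̄₁ - x̄₂ = 12.70
SE = √(s₁²/n₁ + s₂²/n₂) = √(13.2²/39 + 11.0²/77) = 2.4575
df = 65.39 → 65 (Welch–Satterthwaite, rounded down)
t* = 1.295

CI: 12.70 ± 1.295 · 2.4575 = 12.70 ± 3.18 = (9.52, 15.88)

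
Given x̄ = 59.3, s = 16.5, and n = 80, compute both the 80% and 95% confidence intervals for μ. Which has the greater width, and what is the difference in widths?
95% CI is wider by 2.57

df = 79
80% CI: t* = 1.292, (56.92, 61.68), width = 2 · t* · s/√n = 4.77
95% CI: t* = 1.990, (55.63, 62.97), width = 2 · t* · s/√n = 7.34

The 95% CI is wider by 7.34 - 4.77 = 2.57.
Higher confidence requires a wider interval.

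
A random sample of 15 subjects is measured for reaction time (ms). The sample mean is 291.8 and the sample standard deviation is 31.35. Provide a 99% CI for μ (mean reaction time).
(267.70, 315.90)

t-interval (σ unknown):
df = n - 1 = 14
t* = 2.977 for 99% confidence

Margin of error = t* · s/√n = 2.977 · 31.35/√15 = 24.10

CI: (267.70, 315.90)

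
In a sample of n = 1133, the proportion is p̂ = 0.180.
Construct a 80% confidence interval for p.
(0.165, 0.195)

Proportion CI:
SE = √(p̂(1-p̂)/n) = √(0.180 · 0.820 / 1133) = 0.01141

z* = 1.282
Margin = z* · SE = 1.282 · 0.01141 = 0.0146

CI: 0.180 ± 0.0146 = (0.165, 0.195)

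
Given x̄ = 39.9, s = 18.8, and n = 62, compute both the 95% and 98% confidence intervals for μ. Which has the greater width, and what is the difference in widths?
98% CI is wider by 1.86

df = 61
95% CI: t* = 2.000, (35.12, 44.68), width = 2 · t* · s/√n = 9.55
98% CI: t* = 2.389, (34.20, 45.60), width = 2 · t* · s/√n = 11.41

The 98% CI is wider by 11.41 - 9.55 = 1.86.
Higher confidence requires a wider interval.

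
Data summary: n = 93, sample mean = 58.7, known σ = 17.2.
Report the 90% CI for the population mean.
(55.77, 61.63)

z-interval (σ known):
z* = 1.645 for 90% confidence

Margin of error = z* · σ/√n = 1.645 · 17.2/√93 = 2.93

CI: (58.7 - 2.93, 58.7 + 2.93) = (55.77, 61.63)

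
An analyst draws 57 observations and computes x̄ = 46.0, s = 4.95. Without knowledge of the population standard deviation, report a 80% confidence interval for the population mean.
(45.15, 46.85)

t-interval (σ unknown):
df = n - 1 = 56
t* = 1.297 for 80% confidence

Margin of error = t* · s/√n = 1.297 · 4.95/√57 = 0.85

CI: (45.15, 46.85)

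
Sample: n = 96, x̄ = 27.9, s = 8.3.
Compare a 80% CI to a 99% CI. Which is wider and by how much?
99% CI is wider by 2.26

df = 95
80% CI: t* = 1.291, (26.81, 28.99), width = 2 · t* · s/√n = 2.19
99% CI: t* = 2.629, (25.67, 30.13), width = 2 · t* · s/√n = 4.45

The 99% CI is wider by 4.45 - 2.19 = 2.26.
Higher confidence requires a wider interval.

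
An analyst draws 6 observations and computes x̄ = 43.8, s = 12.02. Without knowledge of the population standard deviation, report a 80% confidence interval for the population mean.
(36.56, 51.04)

t-interval (σ unknown):
df = n - 1 = 5
t* = 1.476 for 80% confidence

Margin of error = t* · s/√n = 1.476 · 12.02/√6 = 7.24

CI: (36.56, 51.04)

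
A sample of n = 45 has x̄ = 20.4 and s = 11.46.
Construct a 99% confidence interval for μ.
(15.80, 25.00)

t-interval (σ unknown):
df = n - 1 = 44
t* = 2.692 for 99% confidence

Margin of error = t* · s/√n = 2.692 · 11.46/√45 = 4.60

CI: (15.80, 25.00)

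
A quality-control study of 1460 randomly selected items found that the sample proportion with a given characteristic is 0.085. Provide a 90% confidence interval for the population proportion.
(0.073, 0.097)

Proportion CI:
SE = √(p̂(1-p̂)/n) = √(0.085 · 0.915 / 1460) = 0.00730

z* = 1.645
Margin = z* · SE = 1.645 · 0.00730 = 0.0120

CI: 0.085 ± 0.0120 = (0.073, 0.097)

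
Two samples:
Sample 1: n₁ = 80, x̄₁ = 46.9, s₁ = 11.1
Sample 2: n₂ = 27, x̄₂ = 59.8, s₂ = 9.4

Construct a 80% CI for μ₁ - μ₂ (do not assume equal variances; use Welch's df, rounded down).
(-15.75, -10.05)

Difference: x̄₁ - x̄₂ = -12.90
SE = √(s₁²/n₁ + s₂²/n₂) = √(11.1²/80 + 9.4²/27) = 2.1938
df = 52.41 → 52 (Welch–Satterthwaite, rounded down)
t* = 1.298

CI: -12.90 ± 1.298 · 2.1938 = -12.90 ± 2.85 = (-15.75, -10.05)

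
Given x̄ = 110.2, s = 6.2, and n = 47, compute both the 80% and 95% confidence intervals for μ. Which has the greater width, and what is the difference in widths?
95% CI is wider by 1.29

df = 46
80% CI: t* = 1.300, (109.02, 111.38), width = 2 · t* · s/√n = 2.35
95% CI: t* = 2.013, (108.38, 112.02), width = 2 · t* · s/√n = 3.64

The 95% CI is wider by 3.64 - 2.35 = 1.29.
Higher confidence requires a wider interval.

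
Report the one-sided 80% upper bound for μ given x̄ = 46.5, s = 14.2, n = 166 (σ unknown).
μ ≤ 47.43

Upper bound (one-sided):
t* = 0.844 (one-sided for 80%)
Upper bound = x̄ + t* · s/√n = 46.5 + 0.844 · 14.2/√166 = 47.43

We are 80% confident that μ ≤ 47.43.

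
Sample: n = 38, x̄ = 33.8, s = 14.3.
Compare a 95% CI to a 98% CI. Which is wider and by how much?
98% CI is wider by 1.88

df = 37
95% CI: t* = 2.026, (29.10, 38.50), width = 2 · t* · s/√n = 9.40
98% CI: t* = 2.431, (28.16, 39.44), width = 2 · t* · s/√n = 11.28

The 98% CI is wider by 11.28 - 9.40 = 1.88.
Higher confidence requires a wider interval.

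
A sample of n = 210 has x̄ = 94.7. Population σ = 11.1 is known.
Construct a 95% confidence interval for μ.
(93.20, 96.20)

z-interval (σ known):
z* = 1.960 for 95% confidence

Margin of error = z* · σ/√n = 1.960 · 11.1/√210 = 1.50

CI: (94.7 - 1.50, 94.7 + 1.50) = (93.20, 96.20)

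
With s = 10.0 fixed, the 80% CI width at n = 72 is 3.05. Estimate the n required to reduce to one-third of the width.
n ≈ 648

CI width ∝ 1/√n
To reduce width by factor 3, need √n to grow by 3 → need 3² = 9 times as many samples.

Current: n = 72, width = 3.05
New: n = 648, width ≈ 1.01

Width reduced by factor of 3.05/1.01 = 3.02.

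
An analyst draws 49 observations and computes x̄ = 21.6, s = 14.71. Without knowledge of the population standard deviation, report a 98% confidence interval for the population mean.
(16.54, 26.66)

t-interval (σ unknown):
df = n - 1 = 48
t* = 2.407 for 98% confidence

Margin of error = t* · s/√n = 2.407 · 14.71/√49 = 5.06

CI: (16.54, 26.66)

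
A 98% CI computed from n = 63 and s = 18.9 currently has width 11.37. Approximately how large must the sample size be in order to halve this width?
n ≈ 252

CI width ∝ 1/√n
To reduce width by factor 2, need √n to grow by 2 → need 2² = 4 times as many samples.

Current: n = 63, width = 11.37
New: n = 252, width ≈ 5.57

Width reduced by factor of 11.37/5.57 = 2.04.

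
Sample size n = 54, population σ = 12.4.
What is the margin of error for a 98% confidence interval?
Margin of error = 3.92

Margin of error = z* · σ/√n
= 2.326 · 12.4/√54
= 2.326 · 12.4/7.3485
= 3.92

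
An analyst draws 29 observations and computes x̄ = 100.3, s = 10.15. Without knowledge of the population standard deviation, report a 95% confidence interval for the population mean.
(96.44, 104.16)

t-interval (σ unknown):
df = n - 1 = 28
t* = 2.048 for 95% confidence

Margin of error = t* · s/√n = 2.048 · 10.15/√29 = 3.86

CI: (96.44, 104.16)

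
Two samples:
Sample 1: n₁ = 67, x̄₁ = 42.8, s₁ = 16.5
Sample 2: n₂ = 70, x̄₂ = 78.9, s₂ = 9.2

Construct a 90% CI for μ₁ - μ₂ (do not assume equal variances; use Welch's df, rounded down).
(-39.91, -32.29)

Difference: x̄₁ - x̄₂ = -36.10
SE = √(s₁²/n₁ + s₂²/n₂) = √(16.5²/67 + 9.2²/70) = 2.2962
df = 102.45 → 102 (Welch–Satterthwaite, rounded down)
t* = 1.660

CI: -36.10 ± 1.660 · 2.2962 = -36.10 ± 3.81 = (-39.91, -32.29)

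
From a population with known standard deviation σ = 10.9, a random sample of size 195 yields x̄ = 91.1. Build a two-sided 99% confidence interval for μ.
(89.09, 93.11)

z-interval (σ known):
z* = 2.576 for 99% confidence

Margin of error = z* · σ/√n = 2.576 · 10.9/√195 = 2.01

CI: (91.1 - 2.01, 91.1 + 2.01) = (89.09, 93.11)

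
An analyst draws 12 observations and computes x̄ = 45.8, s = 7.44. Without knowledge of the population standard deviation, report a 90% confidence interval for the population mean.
(41.94, 49.66)

t-interval (σ unknown):
df = n - 1 = 11
t* = 1.796 for 90% confidence

Margin of error = t* · s/√n = 1.796 · 7.44/√12 = 3.86

CI: (41.94, 49.66)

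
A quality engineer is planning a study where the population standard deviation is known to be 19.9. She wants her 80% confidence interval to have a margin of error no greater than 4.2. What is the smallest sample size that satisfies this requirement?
n ≥ 37

For margin E ≤ 4.2:
n ≥ (z* · σ / E)²
n ≥ (1.282 · 19.9 / 4.2)²
n ≥ 36.90

Minimum n = 37 (rounding up)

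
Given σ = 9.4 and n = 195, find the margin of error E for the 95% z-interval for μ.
Margin of error = 1.32

Margin of error = z* · σ/√n
= 1.960 · 9.4/√195
= 1.960 · 9.4/13.9642
= 1.32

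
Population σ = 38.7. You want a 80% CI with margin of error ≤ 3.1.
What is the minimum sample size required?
n ≥ 257

For margin E ≤ 3.1:
n ≥ (z* · σ / E)²
n ≥ (1.282 · 38.7 / 3.1)²
n ≥ 256.14

Minimum n = 257 (rounding up)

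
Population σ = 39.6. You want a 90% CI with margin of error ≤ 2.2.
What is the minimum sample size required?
n ≥ 877

For margin E ≤ 2.2:
n ≥ (z* · σ / E)²
n ≥ (1.645 · 39.6 / 2.2)²
n ≥ 876.75

Minimum n = 877 (rounding up)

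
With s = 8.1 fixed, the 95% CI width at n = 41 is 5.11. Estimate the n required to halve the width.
n ≈ 164

CI width ∝ 1/√n
To reduce width by factor 2, need √n to grow by 2 → need 2² = 4 times as many samples.

Current: n = 41, width = 5.11
New: n = 164, width ≈ 2.50

Width reduced by factor of 5.11/2.50 = 2.04.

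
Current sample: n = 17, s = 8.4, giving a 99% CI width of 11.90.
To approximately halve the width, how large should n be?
n ≈ 68

CI width ∝ 1/√n
To reduce width by factor 2, need √n to grow by 2 → need 2² = 4 times as many samples.

Current: n = 17, width = 11.90
New: n = 68, width ≈ 5.40

Width reduced by factor of 11.90/5.40 = 2.20.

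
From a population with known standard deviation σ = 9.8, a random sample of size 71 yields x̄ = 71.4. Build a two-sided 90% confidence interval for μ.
(69.49, 73.31)

z-interval (σ known):
z* = 1.645 for 90% confidence

Margin of error = z* · σ/√n = 1.645 · 9.8/√71 = 1.91

CI: (71.4 - 1.91, 71.4 + 1.91) = (69.49, 73.31)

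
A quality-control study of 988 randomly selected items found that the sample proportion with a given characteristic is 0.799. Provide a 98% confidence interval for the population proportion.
(0.769, 0.829)

Proportion CI:
SE = √(p̂(1-p̂)/n) = √(0.799 · 0.201 / 988) = 0.01275

z* = 2.326
Margin = z* · SE = 2.326 · 0.01275 = 0.0297

CI: 0.799 ± 0.0297 = (0.769, 0.829)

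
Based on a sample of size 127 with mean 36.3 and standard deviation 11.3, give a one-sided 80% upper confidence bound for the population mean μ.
μ ≤ 37.15

Upper bound (one-sided):
t* = 0.844 (one-sided for 80%)
Upper bound = x̄ + t* · s/√n = 36.3 + 0.844 · 11.3/√127 = 37.15

We are 80% confident that μ ≤ 37.15.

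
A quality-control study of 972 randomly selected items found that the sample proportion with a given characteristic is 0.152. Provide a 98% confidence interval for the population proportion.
(0.125, 0.179)

Proportion CI:
SE = √(p̂(1-p̂)/n) = √(0.152 · 0.848 / 972) = 0.01152

z* = 2.326
Margin = z* · SE = 2.326 · 0.01152 = 0.0268

CI: 0.152 ± 0.0268 = (0.125, 0.179)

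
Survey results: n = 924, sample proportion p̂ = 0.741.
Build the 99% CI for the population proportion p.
(0.704, 0.778)

Proportion CI:
SE = √(p̂(1-p̂)/n) = √(0.741 · 0.259 / 924) = 0.01441

z* = 2.576
Margin = z* · SE = 2.576 · 0.01441 = 0.0371

CI: 0.741 ± 0.0371 = (0.704, 0.778)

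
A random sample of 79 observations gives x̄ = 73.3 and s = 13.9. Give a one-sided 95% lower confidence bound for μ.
μ ≥ 70.70

Lower bound (one-sided):
t* = 1.665 (one-sided for 95%)
Lower bound = x̄ - t* · s/√n = 73.3 - 1.665 · 13.9/√79 = 70.70

We are 95% confident that μ ≥ 70.70.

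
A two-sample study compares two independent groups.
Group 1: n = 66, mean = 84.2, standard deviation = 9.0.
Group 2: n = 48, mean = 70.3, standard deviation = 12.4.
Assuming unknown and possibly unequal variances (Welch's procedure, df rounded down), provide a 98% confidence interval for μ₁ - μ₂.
(8.91, 18.89)

Difference: x̄₁ - x̄₂ = 13.90
SE = √(s₁²/n₁ + s₂²/n₂) = √(9.0²/66 + 12.4²/48) = 2.1049
df = 81.29 → 81 (Welch–Satterthwaite, rounded down)
t* = 2.373

CI: 13.90 ± 2.373 · 2.1049 = 13.90 ± 4.99 = (8.91, 18.89)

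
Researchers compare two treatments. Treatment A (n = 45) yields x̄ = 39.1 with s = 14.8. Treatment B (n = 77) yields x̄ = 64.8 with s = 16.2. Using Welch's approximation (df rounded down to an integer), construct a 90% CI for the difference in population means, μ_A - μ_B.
(-30.48, -20.92)

Difference: x̄₁ - x̄₂ = -25.70
SE = √(s₁²/n₁ + s₂²/n₂) = √(14.8²/45 + 16.2²/77) = 2.8768
df = 99.07 → 99 (Welch–Satterthwaite, rounded down)
t* = 1.660

CI: -25.70 ± 1.660 · 2.8768 = -25.70 ± 4.78 = (-30.48, -20.92)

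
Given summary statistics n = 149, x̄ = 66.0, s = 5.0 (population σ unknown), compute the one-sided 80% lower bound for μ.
μ ≥ 65.65

Lower bound (one-sided):
t* = 0.844 (one-sided for 80%)
Lower bound = x̄ - t* · s/√n = 66.0 - 0.844 · 5.0/√149 = 65.65

We are 80% confident that μ ≥ 65.65.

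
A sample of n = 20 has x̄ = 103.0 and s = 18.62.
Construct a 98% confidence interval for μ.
(92.43, 113.57)

t-interval (σ unknown):
df = n - 1 = 19
t* = 2.539 for 98% confidence

Margin of error = t* · s/√n = 2.539 · 18.62/√20 = 10.57

CI: (92.43, 113.57)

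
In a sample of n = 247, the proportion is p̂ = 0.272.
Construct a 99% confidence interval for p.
(0.199, 0.345)

Proportion CI:
SE = √(p̂(1-p̂)/n) = √(0.272 · 0.728 / 247) = 0.02831

z* = 2.576
Margin = z* · SE = 2.576 · 0.02831 = 0.0729

CI: 0.272 ± 0.0729 = (0.199, 0.345)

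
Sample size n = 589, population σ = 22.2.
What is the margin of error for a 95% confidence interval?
Margin of error = 1.79

Margin of error = z* · σ/√n
= 1.960 · 22.2/√589
= 1.960 · 22.2/24.2693
= 1.79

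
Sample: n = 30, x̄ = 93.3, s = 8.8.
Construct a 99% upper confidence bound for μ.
μ ≤ 97.26

Upper bound (one-sided):
t* = 2.462 (one-sided for 99%)
Upper bound = x̄ + t* · s/√n = 93.3 + 2.462 · 8.8/√30 = 97.26

We are 99% confident that μ ≤ 97.26.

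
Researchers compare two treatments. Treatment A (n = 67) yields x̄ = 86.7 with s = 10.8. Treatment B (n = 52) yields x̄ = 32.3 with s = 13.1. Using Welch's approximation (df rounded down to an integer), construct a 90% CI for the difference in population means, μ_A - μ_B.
(50.67, 58.13)

Difference: x̄₁ - x̄₂ = 54.40
SE = √(s₁²/n₁ + s₂²/n₂) = √(10.8²/67 + 13.1²/52) = 2.2452
df = 97.94 → 97 (Welch–Satterthwaite, rounded down)
t* = 1.661

CI: 54.40 ± 1.661 · 2.2452 = 54.40 ± 3.73 = (50.67, 58.13)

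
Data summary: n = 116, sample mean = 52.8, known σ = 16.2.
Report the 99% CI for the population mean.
(48.93, 56.67)

z-interval (σ known):
z* = 2.576 for 99% confidence

Margin of error = z* · σ/√n = 2.576 · 16.2/√116 = 3.87

CI: (52.8 - 3.87, 52.8 + 3.87) = (48.93, 56.67)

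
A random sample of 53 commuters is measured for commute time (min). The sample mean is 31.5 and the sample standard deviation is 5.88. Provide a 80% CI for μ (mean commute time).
(30.45, 32.55)

t-interval (σ unknown):
df = n - 1 = 52
t* = 1.298 for 80% confidence

Margin of error = t* · s/√n = 1.298 · 5.88/√53 = 1.05

CI: (30.45, 32.55)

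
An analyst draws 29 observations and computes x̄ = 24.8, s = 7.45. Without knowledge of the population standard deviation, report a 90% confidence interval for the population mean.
(22.45, 27.15)

t-interval (σ unknown):
df = n - 1 = 28
t* = 1.701 for 90% confidence

Margin of error = t* · s/√n = 1.701 · 7.45/√29 = 2.35

CI: (22.45, 27.15)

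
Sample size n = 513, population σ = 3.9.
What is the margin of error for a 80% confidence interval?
Margin of error = 0.22

Margin of error = z* · σ/√n
= 1.282 · 3.9/√513
= 1.282 · 3.9/22.6495
= 0.22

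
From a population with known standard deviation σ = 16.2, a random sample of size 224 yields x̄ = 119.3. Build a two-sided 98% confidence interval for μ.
(116.78, 121.82)

z-interval (σ known):
z* = 2.326 for 98% confidence

Margin of error = z* · σ/√n = 2.326 · 16.2/√224 = 2.52

CI: (119.3 - 2.52, 119.3 + 2.52) = (116.78, 121.82)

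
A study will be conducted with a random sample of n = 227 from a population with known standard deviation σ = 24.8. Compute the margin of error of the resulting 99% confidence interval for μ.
Margin of error = 4.24

Margin of error = z* · σ/√n
= 2.576 · 24.8/√227
= 2.576 · 24.8/15.0665
= 4.24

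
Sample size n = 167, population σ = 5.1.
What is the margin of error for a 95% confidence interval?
Margin of error = 0.77

Margin of error = z* · σ/√n
= 1.960 · 5.1/√167
= 1.960 · 5.1/12.9228
= 0.77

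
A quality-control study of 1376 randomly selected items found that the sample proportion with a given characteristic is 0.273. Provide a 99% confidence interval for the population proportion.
(0.242, 0.304)

Proportion CI:
SE = √(p̂(1-p̂)/n) = √(0.273 · 0.727 / 1376) = 0.01201

z* = 2.576
Margin = z* · SE = 2.576 · 0.01201 = 0.0309

CI: 0.273 ± 0.0309 = (0.242, 0.304)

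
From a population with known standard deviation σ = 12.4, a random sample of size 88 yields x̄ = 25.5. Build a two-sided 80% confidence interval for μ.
(23.81, 27.19)

z-interval (σ known):
z* = 1.282 for 80% confidence

Margin of error = z* · σ/√n = 1.282 · 12.4/√88 = 1.69

CI: (25.5 - 1.69, 25.5 + 1.69) = (23.81, 27.19)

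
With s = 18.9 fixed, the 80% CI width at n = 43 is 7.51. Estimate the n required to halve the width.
n ≈ 172

CI width ∝ 1/√n
To reduce width by factor 2, need √n to grow by 2 → need 2² = 4 times as many samples.

Current: n = 43, width = 7.51
New: n = 172, width ≈ 3.71

Width reduced by factor of 7.51/3.71 = 2.02.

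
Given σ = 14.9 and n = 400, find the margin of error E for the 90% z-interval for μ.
Margin of error = 1.23

Margin of error = z* · σ/√n
= 1.645 · 14.9/√400
= 1.645 · 14.9/20.0000
= 1.23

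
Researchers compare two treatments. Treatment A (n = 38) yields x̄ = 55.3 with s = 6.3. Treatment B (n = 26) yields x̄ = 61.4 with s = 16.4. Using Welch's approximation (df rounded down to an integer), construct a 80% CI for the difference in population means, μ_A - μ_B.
(-10.52, -1.68)

Difference: x̄₁ - x̄₂ = -6.10
SE = √(s₁²/n₁ + s₂²/n₂) = √(6.3²/38 + 16.4²/26) = 3.3748
df = 30.10 → 30 (Welch–Satterthwaite, rounded down)
t* = 1.310

CI: -6.10 ± 1.310 · 3.3748 = -6.10 ± 4.42 = (-10.52, -1.68)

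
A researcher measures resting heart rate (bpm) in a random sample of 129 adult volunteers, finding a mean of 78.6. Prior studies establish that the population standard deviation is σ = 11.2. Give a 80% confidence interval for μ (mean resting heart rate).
(77.34, 79.86)

z-interval (σ known):
z* = 1.282 for 80% confidence

Margin of error = z* · σ/√n = 1.282 · 11.2/√129 = 1.26

CI: (78.6 - 1.26, 78.6 + 1.26) = (77.34, 79.86)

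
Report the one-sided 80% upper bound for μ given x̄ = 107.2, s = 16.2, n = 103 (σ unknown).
μ ≤ 108.55

Upper bound (one-sided):
t* = 0.845 (one-sided for 80%)
Upper bound = x̄ + t* · s/√n = 107.2 + 0.845 · 16.2/√103 = 108.55

We are 80% confident that μ ≤ 108.55.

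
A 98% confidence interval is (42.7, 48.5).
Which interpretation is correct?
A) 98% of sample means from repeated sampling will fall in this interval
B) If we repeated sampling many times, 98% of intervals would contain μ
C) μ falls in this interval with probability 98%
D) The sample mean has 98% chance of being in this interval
B

A) Wrong — coverage applies to intervals containing μ, not to future x̄ values.
B) Correct — this is the frequentist long-run coverage interpretation.
C) Wrong — μ is fixed; the randomness lives in the interval, not in μ.
D) Wrong — x̄ is observed and sits in the interval by construction.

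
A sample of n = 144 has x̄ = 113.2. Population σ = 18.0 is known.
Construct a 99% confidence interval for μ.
(109.34, 117.06)

z-interval (σ known):
z* = 2.576 for 99% confidence

Margin of error = z* · σ/√n = 2.576 · 18.0/√144 = 3.86

CI: (113.2 - 3.86, 113.2 + 3.86) = (109.34, 117.06)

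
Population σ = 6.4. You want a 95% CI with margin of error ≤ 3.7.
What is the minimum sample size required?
n ≥ 12

For margin E ≤ 3.7:
n ≥ (z* · σ / E)²
n ≥ (1.960 · 6.4 / 3.7)²
n ≥ 11.49

Minimum n = 12 (rounding up)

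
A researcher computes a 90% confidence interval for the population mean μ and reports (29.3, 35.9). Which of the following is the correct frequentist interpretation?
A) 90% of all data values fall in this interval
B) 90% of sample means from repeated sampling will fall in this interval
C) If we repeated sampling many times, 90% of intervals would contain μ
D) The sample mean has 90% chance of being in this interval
C

A) Wrong — a CI is about the parameter μ, not individual data values.
B) Wrong — coverage applies to intervals containing μ, not to future x̄ values.
C) Correct — this is the frequentist long-run coverage interpretation.
D) Wrong — x̄ is observed and sits in the interval by construction.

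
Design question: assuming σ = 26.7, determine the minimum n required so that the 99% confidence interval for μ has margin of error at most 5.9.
n ≥ 136

For margin E ≤ 5.9:
n ≥ (z* · σ / E)²
n ≥ (2.576 · 26.7 / 5.9)²
n ≥ 135.90

Minimum n = 136 (rounding up)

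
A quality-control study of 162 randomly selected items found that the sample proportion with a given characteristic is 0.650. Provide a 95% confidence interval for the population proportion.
(0.577, 0.723)

Proportion CI:
SE = √(p̂(1-p̂)/n) = √(0.650 · 0.350 / 162) = 0.03747

z* = 1.960
Margin = z* · SE = 1.960 · 0.03747 = 0.0734

CI: 0.650 ± 0.0734 = (0.577, 0.723)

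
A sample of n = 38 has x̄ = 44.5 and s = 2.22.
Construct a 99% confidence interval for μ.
(43.52, 45.48)

t-interval (σ unknown):
df = n - 1 = 37
t* = 2.715 for 99% confidence

Margin of error = t* · s/√n = 2.715 · 2.22/√38 = 0.98

CI: (43.52, 45.48)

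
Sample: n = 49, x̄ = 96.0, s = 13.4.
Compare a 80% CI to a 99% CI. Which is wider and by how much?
99% CI is wider by 5.30

df = 48
80% CI: t* = 1.299, (93.51, 98.49), width = 2 · t* · s/√n = 4.97
99% CI: t* = 2.682, (90.87, 101.13), width = 2 · t* · s/√n = 10.27

The 99% CI is wider by 10.27 - 4.97 = 5.30.
Higher confidence requires a wider interval.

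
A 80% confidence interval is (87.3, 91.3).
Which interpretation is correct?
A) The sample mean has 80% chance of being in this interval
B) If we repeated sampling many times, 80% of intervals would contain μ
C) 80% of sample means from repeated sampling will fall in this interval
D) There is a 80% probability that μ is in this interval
B

A) Wrong — x̄ is observed and sits in the interval by construction.
B) Correct — this is the frequentist long-run coverage interpretation.
C) Wrong — coverage applies to intervals containing μ, not to future x̄ values.
D) Wrong — μ is fixed; the randomness lives in the interval, not in μ.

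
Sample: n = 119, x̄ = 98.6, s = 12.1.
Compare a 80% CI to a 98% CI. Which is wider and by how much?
98% CI is wider by 2.37

df = 118
80% CI: t* = 1.289, (97.17, 100.03), width = 2 · t* · s/√n = 2.86
98% CI: t* = 2.358, (95.98, 101.22), width = 2 · t* · s/√n = 5.23

The 98% CI is wider by 5.23 - 2.86 = 2.37.
Higher confidence requires a wider interval.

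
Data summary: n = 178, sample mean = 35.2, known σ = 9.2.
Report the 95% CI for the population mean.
(33.85, 36.55)

z-interval (σ known):
z* = 1.960 for 95% confidence

Margin of error = z* · σ/√n = 1.960 · 9.2/√178 = 1.35

CI: (35.2 - 1.35, 35.2 + 1.35) = (33.85, 36.55)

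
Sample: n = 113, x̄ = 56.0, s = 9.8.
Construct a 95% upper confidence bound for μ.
μ ≤ 57.53

Upper bound (one-sided):
t* = 1.659 (one-sided for 95%)
Upper bound = x̄ + t* · s/√n = 56.0 + 1.659 · 9.8/√113 = 57.53

We are 95% confident that μ ≤ 57.53.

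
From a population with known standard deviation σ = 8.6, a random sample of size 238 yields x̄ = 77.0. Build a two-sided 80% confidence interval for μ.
(76.29, 77.71)

z-interval (σ known):
z* = 1.282 for 80% confidence

Margin of error = z* · σ/√n = 1.282 · 8.6/√238 = 0.71

CI: (77.0 - 0.71, 77.0 + 0.71) = (76.29, 77.71)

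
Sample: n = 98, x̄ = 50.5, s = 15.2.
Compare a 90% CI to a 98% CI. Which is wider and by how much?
98% CI is wider by 2.16

df = 97
90% CI: t* = 1.661, (47.95, 53.05), width = 2 · t* · s/√n = 5.10
98% CI: t* = 2.365, (46.87, 54.13), width = 2 · t* · s/√n = 7.26

The 98% CI is wider by 7.26 - 5.10 = 2.16.
Higher confidence requires a wider interval.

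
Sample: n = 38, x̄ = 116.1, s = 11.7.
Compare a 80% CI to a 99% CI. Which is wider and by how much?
99% CI is wider by 5.36

df = 37
80% CI: t* = 1.305, (113.62, 118.58), width = 2 · t* · s/√n = 4.95
99% CI: t* = 2.715, (110.95, 121.25), width = 2 · t* · s/√n = 10.31

The 99% CI is wider by 10.31 - 4.95 = 5.36.
Higher confidence requires a wider interval.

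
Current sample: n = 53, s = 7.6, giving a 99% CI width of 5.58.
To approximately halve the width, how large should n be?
n ≈ 212

CI width ∝ 1/√n
To reduce width by factor 2, need √n to grow by 2 → need 2² = 4 times as many samples.

Current: n = 53, width = 5.58
New: n = 212, width ≈ 2.71

Width reduced by factor of 5.58/2.71 = 2.06.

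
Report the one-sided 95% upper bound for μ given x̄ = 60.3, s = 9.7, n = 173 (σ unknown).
μ ≤ 61.52

Upper bound (one-sided):
t* = 1.654 (one-sided for 95%)
Upper bound = x̄ + t* · s/√n = 60.3 + 1.654 · 9.7/√173 = 61.52

We are 95% confident that μ ≤ 61.52.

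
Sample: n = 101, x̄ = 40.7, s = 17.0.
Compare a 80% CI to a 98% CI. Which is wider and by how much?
98% CI is wider by 3.64

df = 100
80% CI: t* = 1.290, (38.52, 42.88), width = 2 · t* · s/√n = 4.36
98% CI: t* = 2.364, (36.70, 44.70), width = 2 · t* · s/√n = 8.00

The 98% CI is wider by 8.00 - 4.36 = 3.64.
Higher confidence requires a wider interval.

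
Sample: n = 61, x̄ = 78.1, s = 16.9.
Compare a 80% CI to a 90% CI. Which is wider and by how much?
90% CI is wider by 1.62

df = 60
80% CI: t* = 1.296, (75.30, 80.90), width = 2 · t* · s/√n = 5.61
90% CI: t* = 1.671, (74.48, 81.72), width = 2 · t* · s/√n = 7.23

The 90% CI is wider by 7.23 - 5.61 = 1.62.
Higher confidence requires a wider interval.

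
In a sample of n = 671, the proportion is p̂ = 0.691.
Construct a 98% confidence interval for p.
(0.650, 0.732)

Proportion CI:
SE = √(p̂(1-p̂)/n) = √(0.691 · 0.309 / 671) = 0.01784

z* = 2.326
Margin = z* · SE = 2.326 · 0.01784 = 0.0415

CI: 0.691 ± 0.0415 = (0.650, 0.732)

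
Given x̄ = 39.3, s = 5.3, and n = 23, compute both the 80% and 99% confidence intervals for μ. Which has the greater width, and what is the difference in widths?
99% CI is wider by 3.31

df = 22
80% CI: t* = 1.321, (37.84, 40.76), width = 2 · t* · s/√n = 2.92
99% CI: t* = 2.819, (36.18, 42.42), width = 2 · t* · s/√n = 6.23

The 99% CI is wider by 6.23 - 2.92 = 3.31.
Higher confidence requires a wider interval.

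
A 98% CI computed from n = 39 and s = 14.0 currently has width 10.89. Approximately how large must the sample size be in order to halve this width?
n ≈ 156

CI width ∝ 1/√n
To reduce width by factor 2, need √n to grow by 2 → need 2² = 4 times as many samples.

Current: n = 39, width = 10.89
New: n = 156, width ≈ 5.27

Width reduced by factor of 10.89/5.27 = 2.07.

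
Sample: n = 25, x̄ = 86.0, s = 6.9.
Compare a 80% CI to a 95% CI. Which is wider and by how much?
95% CI is wider by 2.06

df = 24
80% CI: t* = 1.318, (84.18, 87.82), width = 2 · t* · s/√n = 3.64
95% CI: t* = 2.064, (83.15, 88.85), width = 2 · t* · s/√n = 5.70

The 95% CI is wider by 5.70 - 3.64 = 2.06.
Higher confidence requires a wider interval.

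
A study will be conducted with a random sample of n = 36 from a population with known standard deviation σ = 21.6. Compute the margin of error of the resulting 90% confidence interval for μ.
Margin of error = 5.92

Margin of error = z* · σ/√n
= 1.645 · 21.6/√36
= 1.645 · 21.6/6.0000
= 5.92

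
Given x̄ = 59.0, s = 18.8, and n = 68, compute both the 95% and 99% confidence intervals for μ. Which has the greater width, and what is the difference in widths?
99% CI is wider by 2.99

df = 67
95% CI: t* = 1.996, (54.45, 63.55), width = 2 · t* · s/√n = 9.10
99% CI: t* = 2.651, (52.96, 65.04), width = 2 · t* · s/√n = 12.09

The 99% CI is wider by 12.09 - 9.10 = 2.99.
Higher confidence requires a wider interval.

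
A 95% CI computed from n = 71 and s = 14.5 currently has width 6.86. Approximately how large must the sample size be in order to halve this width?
n ≈ 284

CI width ∝ 1/√n
To reduce width by factor 2, need √n to grow by 2 → need 2² = 4 times as many samples.

Current: n = 71, width = 6.86
New: n = 284, width ≈ 3.39

Width reduced by factor of 6.86/3.39 = 2.02.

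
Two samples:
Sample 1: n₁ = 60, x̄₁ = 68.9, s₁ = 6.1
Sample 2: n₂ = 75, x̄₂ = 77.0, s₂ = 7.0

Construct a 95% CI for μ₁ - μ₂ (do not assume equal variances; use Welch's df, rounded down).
(-10.33, -5.87)

Difference: x̄₁ - x̄₂ = -8.10
SE = √(s₁²/n₁ + s₂²/n₂) = √(6.1²/60 + 7.0²/75) = 1.1285
df = 131.99 → 131 (Welch–Satterthwaite, rounded down)
t* = 1.978

CI: -8.10 ± 1.978 · 1.1285 = -8.10 ± 2.23 = (-10.33, -5.87)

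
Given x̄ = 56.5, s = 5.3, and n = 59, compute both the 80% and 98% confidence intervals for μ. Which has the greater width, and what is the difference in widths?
98% CI is wider by 1.51

df = 58
80% CI: t* = 1.296, (55.61, 57.39), width = 2 · t* · s/√n = 1.79
98% CI: t* = 2.392, (54.85, 58.15), width = 2 · t* · s/√n = 3.30

The 98% CI is wider by 3.30 - 1.79 = 1.51.
Higher confidence requires a wider interval.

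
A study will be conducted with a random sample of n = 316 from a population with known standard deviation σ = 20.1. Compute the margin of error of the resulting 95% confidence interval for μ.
Margin of error = 2.22

Margin of error = z* · σ/√n
= 1.960 · 20.1/√316
= 1.960 · 20.1/17.7764
= 2.22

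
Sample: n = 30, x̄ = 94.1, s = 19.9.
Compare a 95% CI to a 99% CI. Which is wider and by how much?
99% CI is wider by 5.17

df = 29
95% CI: t* = 2.045, (86.67, 101.53), width = 2 · t* · s/√n = 14.86
99% CI: t* = 2.756, (84.09, 104.11), width = 2 · t* · s/√n = 20.03

The 99% CI is wider by 20.03 - 14.86 = 5.17.
Higher confidence requires a wider interval.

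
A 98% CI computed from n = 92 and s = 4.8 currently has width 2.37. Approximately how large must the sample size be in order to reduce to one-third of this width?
n ≈ 828

CI width ∝ 1/√n
To reduce width by factor 3, need √n to grow by 3 → need 3² = 9 times as many samples.

Current: n = 92, width = 2.37
New: n = 828, width ≈ 0.78

Width reduced by factor of 2.37/0.78 = 3.04.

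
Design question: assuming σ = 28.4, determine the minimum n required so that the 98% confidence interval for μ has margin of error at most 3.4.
n ≥ 378

For margin E ≤ 3.4:
n ≥ (z* · σ / E)²
n ≥ (2.326 · 28.4 / 3.4)²
n ≥ 377.48

Minimum n = 378 (rounding up)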